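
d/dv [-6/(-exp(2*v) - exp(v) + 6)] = (-12*exp(v) - 6)*exp(v)/(exp(2*v) + exp(v) - 6)^2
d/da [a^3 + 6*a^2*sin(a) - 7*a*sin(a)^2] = 6*a^2*cos(a) + 3*a^2 + 12*a*sin(a) - 7*a*sin(2*a) - 7*sin(a)^2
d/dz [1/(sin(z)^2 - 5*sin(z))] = (5 - 2*sin(z))*cos(z)/((sin(z) - 5)^2*sin(z)^2)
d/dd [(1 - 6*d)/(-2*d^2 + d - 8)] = (12*d^2 - 6*d - (4*d - 1)*(6*d - 1) + 48)/(2*d^2 - d + 8)^2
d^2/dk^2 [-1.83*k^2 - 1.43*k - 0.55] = -3.66000000000000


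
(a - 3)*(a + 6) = a^2 + 3*a - 18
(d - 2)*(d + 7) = d^2 + 5*d - 14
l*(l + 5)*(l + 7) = l^3 + 12*l^2 + 35*l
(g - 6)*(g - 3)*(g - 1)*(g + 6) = g^4 - 4*g^3 - 33*g^2 + 144*g - 108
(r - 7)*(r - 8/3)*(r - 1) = r^3 - 32*r^2/3 + 85*r/3 - 56/3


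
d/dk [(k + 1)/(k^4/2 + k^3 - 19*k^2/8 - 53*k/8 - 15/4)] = 8*(-12*k^2 - 8*k + 23)/(16*k^6 + 32*k^5 - 168*k^4 - 424*k^3 + 289*k^2 + 1380*k + 900)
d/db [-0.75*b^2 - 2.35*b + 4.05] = -1.5*b - 2.35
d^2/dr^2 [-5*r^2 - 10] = -10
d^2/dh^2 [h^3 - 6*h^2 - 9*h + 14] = 6*h - 12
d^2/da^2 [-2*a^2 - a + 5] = -4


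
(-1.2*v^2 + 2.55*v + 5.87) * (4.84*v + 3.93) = -5.808*v^3 + 7.626*v^2 + 38.4323*v + 23.0691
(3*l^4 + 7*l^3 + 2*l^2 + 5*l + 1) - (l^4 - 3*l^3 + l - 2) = 2*l^4 + 10*l^3 + 2*l^2 + 4*l + 3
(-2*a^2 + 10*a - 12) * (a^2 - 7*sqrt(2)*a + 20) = -2*a^4 + 10*a^3 + 14*sqrt(2)*a^3 - 70*sqrt(2)*a^2 - 52*a^2 + 84*sqrt(2)*a + 200*a - 240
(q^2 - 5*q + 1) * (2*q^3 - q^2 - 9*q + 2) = 2*q^5 - 11*q^4 - 2*q^3 + 46*q^2 - 19*q + 2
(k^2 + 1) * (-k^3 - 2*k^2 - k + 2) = -k^5 - 2*k^4 - 2*k^3 - k + 2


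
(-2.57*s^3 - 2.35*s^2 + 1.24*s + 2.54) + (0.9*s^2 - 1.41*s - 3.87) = -2.57*s^3 - 1.45*s^2 - 0.17*s - 1.33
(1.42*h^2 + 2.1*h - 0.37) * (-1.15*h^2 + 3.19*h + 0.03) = -1.633*h^4 + 2.1148*h^3 + 7.1671*h^2 - 1.1173*h - 0.0111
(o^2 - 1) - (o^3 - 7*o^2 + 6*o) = -o^3 + 8*o^2 - 6*o - 1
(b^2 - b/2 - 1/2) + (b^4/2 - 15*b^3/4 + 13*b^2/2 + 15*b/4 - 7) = b^4/2 - 15*b^3/4 + 15*b^2/2 + 13*b/4 - 15/2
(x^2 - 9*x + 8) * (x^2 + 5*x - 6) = x^4 - 4*x^3 - 43*x^2 + 94*x - 48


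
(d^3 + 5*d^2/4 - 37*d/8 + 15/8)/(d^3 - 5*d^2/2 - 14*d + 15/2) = (d - 5/4)/(d - 5)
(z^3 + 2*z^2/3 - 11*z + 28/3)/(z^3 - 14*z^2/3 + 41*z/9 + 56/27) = 9*(z^2 + 3*z - 4)/(9*z^2 - 21*z - 8)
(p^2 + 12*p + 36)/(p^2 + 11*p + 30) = (p + 6)/(p + 5)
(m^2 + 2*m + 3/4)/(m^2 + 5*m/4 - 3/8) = 2*(2*m + 1)/(4*m - 1)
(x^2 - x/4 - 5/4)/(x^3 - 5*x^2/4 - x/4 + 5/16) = 4*(x + 1)/(4*x^2 - 1)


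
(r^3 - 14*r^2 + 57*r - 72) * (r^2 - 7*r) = r^5 - 21*r^4 + 155*r^3 - 471*r^2 + 504*r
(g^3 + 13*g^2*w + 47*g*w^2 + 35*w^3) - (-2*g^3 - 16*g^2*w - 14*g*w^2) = 3*g^3 + 29*g^2*w + 61*g*w^2 + 35*w^3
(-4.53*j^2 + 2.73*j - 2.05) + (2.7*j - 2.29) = -4.53*j^2 + 5.43*j - 4.34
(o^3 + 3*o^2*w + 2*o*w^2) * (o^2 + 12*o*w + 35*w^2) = o^5 + 15*o^4*w + 73*o^3*w^2 + 129*o^2*w^3 + 70*o*w^4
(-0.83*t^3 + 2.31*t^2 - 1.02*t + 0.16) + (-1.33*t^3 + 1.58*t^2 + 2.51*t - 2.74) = -2.16*t^3 + 3.89*t^2 + 1.49*t - 2.58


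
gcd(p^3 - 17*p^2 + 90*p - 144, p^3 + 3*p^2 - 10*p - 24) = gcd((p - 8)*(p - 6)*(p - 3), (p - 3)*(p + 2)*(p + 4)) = p - 3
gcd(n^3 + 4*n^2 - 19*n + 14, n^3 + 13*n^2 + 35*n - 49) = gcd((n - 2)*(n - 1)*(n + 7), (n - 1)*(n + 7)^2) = n^2 + 6*n - 7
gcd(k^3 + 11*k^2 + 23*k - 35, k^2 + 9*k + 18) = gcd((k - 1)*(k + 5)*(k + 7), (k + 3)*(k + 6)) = 1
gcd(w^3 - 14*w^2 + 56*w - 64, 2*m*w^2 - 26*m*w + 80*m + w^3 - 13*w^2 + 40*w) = w - 8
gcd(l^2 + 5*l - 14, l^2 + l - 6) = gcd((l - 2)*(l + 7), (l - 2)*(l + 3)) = l - 2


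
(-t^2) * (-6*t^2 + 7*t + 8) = 6*t^4 - 7*t^3 - 8*t^2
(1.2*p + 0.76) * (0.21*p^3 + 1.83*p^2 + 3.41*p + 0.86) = 0.252*p^4 + 2.3556*p^3 + 5.4828*p^2 + 3.6236*p + 0.6536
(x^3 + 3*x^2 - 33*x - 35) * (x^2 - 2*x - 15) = x^5 + x^4 - 54*x^3 - 14*x^2 + 565*x + 525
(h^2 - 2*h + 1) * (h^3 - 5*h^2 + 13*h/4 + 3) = h^5 - 7*h^4 + 57*h^3/4 - 17*h^2/2 - 11*h/4 + 3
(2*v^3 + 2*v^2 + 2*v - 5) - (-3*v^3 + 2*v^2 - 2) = 5*v^3 + 2*v - 3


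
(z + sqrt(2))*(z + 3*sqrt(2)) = z^2 + 4*sqrt(2)*z + 6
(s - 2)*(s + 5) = s^2 + 3*s - 10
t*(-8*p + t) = -8*p*t + t^2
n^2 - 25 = (n - 5)*(n + 5)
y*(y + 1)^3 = y^4 + 3*y^3 + 3*y^2 + y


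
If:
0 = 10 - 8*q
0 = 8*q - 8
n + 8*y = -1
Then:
No Solution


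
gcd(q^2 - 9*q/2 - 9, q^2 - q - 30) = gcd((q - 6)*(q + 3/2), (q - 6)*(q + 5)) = q - 6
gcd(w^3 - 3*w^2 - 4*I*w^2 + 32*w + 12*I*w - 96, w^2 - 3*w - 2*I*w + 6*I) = w - 3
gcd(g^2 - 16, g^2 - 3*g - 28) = g + 4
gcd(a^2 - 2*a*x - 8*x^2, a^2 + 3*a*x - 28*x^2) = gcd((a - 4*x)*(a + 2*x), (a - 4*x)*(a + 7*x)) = -a + 4*x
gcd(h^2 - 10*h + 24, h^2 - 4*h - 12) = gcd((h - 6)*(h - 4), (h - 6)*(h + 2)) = h - 6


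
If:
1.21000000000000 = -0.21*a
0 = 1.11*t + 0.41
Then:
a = -5.76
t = -0.37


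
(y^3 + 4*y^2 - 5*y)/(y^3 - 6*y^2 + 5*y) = (y + 5)/(y - 5)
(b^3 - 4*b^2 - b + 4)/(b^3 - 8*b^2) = (b^3 - 4*b^2 - b + 4)/(b^2*(b - 8))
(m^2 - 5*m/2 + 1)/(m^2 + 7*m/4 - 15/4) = 2*(2*m^2 - 5*m + 2)/(4*m^2 + 7*m - 15)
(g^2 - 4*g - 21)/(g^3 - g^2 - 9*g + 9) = (g - 7)/(g^2 - 4*g + 3)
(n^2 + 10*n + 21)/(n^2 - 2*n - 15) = (n + 7)/(n - 5)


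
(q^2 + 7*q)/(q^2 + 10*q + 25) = q*(q + 7)/(q^2 + 10*q + 25)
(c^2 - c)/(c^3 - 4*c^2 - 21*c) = (1 - c)/(-c^2 + 4*c + 21)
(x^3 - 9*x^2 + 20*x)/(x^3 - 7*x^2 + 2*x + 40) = x/(x + 2)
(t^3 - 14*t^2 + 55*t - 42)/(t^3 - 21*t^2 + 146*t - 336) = (t - 1)/(t - 8)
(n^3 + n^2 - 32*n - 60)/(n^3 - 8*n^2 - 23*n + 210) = (n + 2)/(n - 7)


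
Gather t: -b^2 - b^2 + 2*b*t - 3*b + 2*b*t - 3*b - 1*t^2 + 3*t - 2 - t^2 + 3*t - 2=-2*b^2 - 6*b - 2*t^2 + t*(4*b + 6) - 4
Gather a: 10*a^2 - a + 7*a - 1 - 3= 10*a^2 + 6*a - 4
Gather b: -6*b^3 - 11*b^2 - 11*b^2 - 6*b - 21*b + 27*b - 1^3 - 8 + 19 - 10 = -6*b^3 - 22*b^2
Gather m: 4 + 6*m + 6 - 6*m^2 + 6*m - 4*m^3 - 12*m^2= -4*m^3 - 18*m^2 + 12*m + 10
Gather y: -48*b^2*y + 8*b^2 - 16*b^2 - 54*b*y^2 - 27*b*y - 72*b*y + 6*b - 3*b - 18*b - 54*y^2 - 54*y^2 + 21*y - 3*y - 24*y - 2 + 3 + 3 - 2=-8*b^2 - 15*b + y^2*(-54*b - 108) + y*(-48*b^2 - 99*b - 6) + 2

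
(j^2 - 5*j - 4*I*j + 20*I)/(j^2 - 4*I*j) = (j - 5)/j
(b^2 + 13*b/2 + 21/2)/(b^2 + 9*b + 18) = (b + 7/2)/(b + 6)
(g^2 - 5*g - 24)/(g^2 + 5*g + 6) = (g - 8)/(g + 2)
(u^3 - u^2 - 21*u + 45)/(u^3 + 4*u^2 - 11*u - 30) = (u - 3)/(u + 2)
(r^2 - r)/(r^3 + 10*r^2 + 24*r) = (r - 1)/(r^2 + 10*r + 24)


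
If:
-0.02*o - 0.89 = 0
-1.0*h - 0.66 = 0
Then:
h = -0.66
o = -44.50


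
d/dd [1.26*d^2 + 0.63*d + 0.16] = 2.52*d + 0.63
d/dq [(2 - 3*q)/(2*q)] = -1/q^2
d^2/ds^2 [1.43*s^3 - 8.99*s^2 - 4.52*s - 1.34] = 8.58*s - 17.98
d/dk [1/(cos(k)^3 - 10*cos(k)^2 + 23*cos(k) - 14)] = (3*cos(k)^2 - 20*cos(k) + 23)*sin(k)/(cos(k)^3 - 10*cos(k)^2 + 23*cos(k) - 14)^2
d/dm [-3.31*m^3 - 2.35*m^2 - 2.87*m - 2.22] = -9.93*m^2 - 4.7*m - 2.87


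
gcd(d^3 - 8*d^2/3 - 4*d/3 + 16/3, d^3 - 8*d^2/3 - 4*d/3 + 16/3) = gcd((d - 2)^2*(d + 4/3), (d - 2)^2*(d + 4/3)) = d^3 - 8*d^2/3 - 4*d/3 + 16/3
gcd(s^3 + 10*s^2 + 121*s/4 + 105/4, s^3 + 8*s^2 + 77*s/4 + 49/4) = s + 7/2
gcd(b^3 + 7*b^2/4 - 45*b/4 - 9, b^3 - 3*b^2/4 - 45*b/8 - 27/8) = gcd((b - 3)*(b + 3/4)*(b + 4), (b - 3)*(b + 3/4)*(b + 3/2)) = b^2 - 9*b/4 - 9/4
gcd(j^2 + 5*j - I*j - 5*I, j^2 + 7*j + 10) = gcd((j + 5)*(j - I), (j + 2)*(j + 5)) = j + 5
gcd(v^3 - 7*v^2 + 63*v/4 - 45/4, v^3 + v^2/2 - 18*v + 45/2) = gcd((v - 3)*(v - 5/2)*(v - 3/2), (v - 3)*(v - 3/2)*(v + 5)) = v^2 - 9*v/2 + 9/2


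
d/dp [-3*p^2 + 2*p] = 2 - 6*p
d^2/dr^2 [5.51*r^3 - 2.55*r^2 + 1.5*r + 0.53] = 33.06*r - 5.1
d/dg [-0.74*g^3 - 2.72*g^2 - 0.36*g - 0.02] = -2.22*g^2 - 5.44*g - 0.36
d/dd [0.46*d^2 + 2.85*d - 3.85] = 0.92*d + 2.85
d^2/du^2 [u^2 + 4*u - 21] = 2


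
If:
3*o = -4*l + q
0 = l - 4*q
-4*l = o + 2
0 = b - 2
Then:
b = 2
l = -8/11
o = 10/11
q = -2/11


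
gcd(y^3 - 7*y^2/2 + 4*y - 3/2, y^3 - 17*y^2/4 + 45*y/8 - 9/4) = y - 3/2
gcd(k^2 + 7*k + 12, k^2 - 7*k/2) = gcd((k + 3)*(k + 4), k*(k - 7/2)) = 1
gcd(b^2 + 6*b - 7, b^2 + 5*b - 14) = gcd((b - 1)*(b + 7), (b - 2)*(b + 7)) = b + 7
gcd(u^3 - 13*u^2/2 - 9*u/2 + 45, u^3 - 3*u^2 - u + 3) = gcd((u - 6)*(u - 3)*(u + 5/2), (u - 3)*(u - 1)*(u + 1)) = u - 3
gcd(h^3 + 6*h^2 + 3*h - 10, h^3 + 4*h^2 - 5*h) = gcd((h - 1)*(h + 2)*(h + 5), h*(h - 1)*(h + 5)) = h^2 + 4*h - 5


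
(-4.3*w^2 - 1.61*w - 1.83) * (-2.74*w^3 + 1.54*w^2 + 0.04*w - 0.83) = 11.782*w^5 - 2.2106*w^4 + 2.3628*w^3 + 0.686399999999999*w^2 + 1.2631*w + 1.5189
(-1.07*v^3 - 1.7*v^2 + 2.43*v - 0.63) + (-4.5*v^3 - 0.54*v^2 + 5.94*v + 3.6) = -5.57*v^3 - 2.24*v^2 + 8.37*v + 2.97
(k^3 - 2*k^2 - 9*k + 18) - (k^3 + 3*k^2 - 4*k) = -5*k^2 - 5*k + 18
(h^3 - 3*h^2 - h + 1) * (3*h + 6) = 3*h^4 - 3*h^3 - 21*h^2 - 3*h + 6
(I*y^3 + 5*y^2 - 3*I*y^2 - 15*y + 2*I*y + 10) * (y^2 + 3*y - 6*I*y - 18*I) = I*y^5 + 11*y^4 - 37*I*y^3 - 77*y^2 + 6*I*y^2 + 66*y + 210*I*y - 180*I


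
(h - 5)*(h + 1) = h^2 - 4*h - 5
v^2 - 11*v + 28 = (v - 7)*(v - 4)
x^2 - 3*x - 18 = (x - 6)*(x + 3)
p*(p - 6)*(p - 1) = p^3 - 7*p^2 + 6*p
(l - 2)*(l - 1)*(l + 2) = l^3 - l^2 - 4*l + 4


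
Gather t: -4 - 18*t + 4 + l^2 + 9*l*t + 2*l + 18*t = l^2 + 9*l*t + 2*l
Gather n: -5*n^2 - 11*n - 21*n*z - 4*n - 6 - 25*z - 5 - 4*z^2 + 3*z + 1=-5*n^2 + n*(-21*z - 15) - 4*z^2 - 22*z - 10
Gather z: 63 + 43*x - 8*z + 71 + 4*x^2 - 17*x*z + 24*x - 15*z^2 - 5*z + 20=4*x^2 + 67*x - 15*z^2 + z*(-17*x - 13) + 154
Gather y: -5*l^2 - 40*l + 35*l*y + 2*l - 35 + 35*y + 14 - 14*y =-5*l^2 - 38*l + y*(35*l + 21) - 21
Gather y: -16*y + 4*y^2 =4*y^2 - 16*y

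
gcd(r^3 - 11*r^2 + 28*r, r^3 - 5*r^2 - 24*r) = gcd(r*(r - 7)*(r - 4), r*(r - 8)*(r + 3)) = r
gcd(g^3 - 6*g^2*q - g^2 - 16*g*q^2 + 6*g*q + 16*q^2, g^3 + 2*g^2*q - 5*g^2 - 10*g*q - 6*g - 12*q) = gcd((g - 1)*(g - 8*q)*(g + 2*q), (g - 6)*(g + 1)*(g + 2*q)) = g + 2*q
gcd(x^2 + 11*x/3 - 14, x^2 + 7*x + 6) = x + 6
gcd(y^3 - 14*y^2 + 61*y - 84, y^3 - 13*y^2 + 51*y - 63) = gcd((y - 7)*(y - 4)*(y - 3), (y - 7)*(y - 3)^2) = y^2 - 10*y + 21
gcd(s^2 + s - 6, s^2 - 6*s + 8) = s - 2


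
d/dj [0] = 0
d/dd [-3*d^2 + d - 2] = 1 - 6*d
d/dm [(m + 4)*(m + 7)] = 2*m + 11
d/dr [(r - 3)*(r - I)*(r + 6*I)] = 3*r^2 + r*(-6 + 10*I) + 6 - 15*I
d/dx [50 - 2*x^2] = -4*x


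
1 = 1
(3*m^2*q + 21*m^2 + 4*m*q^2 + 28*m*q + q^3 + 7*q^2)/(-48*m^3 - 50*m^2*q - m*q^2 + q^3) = (3*m*q + 21*m + q^2 + 7*q)/(-48*m^2 - 2*m*q + q^2)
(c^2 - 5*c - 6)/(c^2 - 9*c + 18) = (c + 1)/(c - 3)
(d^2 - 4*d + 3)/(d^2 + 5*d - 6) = (d - 3)/(d + 6)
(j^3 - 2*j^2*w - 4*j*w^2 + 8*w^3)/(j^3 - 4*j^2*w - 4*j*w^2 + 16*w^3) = (-j + 2*w)/(-j + 4*w)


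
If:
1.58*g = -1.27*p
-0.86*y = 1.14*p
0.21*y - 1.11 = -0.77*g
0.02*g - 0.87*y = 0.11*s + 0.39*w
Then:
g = 0.99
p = -1.24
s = -3.54545454545455*w - 12.7886191361487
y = 1.64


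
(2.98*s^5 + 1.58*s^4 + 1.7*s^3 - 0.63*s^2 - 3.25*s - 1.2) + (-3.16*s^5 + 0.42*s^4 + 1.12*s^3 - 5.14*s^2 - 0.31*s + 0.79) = -0.18*s^5 + 2.0*s^4 + 2.82*s^3 - 5.77*s^2 - 3.56*s - 0.41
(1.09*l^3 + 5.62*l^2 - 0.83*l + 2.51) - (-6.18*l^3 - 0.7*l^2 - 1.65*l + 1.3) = 7.27*l^3 + 6.32*l^2 + 0.82*l + 1.21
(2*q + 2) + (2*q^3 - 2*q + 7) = 2*q^3 + 9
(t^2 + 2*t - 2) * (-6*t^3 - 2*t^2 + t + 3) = -6*t^5 - 14*t^4 + 9*t^3 + 9*t^2 + 4*t - 6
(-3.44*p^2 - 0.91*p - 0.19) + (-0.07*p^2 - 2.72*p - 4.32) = -3.51*p^2 - 3.63*p - 4.51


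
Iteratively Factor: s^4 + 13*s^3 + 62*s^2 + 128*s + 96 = (s + 3)*(s^3 + 10*s^2 + 32*s + 32) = (s + 3)*(s + 4)*(s^2 + 6*s + 8) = (s + 2)*(s + 3)*(s + 4)*(s + 4)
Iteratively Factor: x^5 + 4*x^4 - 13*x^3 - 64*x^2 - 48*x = (x + 4)*(x^4 - 13*x^2 - 12*x) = (x + 3)*(x + 4)*(x^3 - 3*x^2 - 4*x) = x*(x + 3)*(x + 4)*(x^2 - 3*x - 4) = x*(x - 4)*(x + 3)*(x + 4)*(x + 1)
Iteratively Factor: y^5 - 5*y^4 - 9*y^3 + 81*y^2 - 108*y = (y - 3)*(y^4 - 2*y^3 - 15*y^2 + 36*y) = (y - 3)^2*(y^3 + y^2 - 12*y) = (y - 3)^3*(y^2 + 4*y) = y*(y - 3)^3*(y + 4)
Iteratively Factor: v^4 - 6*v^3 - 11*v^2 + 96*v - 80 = (v + 4)*(v^3 - 10*v^2 + 29*v - 20) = (v - 5)*(v + 4)*(v^2 - 5*v + 4) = (v - 5)*(v - 1)*(v + 4)*(v - 4)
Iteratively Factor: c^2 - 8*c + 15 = (c - 5)*(c - 3)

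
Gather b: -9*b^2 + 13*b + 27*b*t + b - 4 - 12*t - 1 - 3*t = -9*b^2 + b*(27*t + 14) - 15*t - 5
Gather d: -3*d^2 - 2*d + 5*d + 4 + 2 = -3*d^2 + 3*d + 6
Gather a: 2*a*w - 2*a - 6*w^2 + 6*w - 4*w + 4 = a*(2*w - 2) - 6*w^2 + 2*w + 4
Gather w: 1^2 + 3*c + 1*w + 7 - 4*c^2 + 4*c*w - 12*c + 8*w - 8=-4*c^2 - 9*c + w*(4*c + 9)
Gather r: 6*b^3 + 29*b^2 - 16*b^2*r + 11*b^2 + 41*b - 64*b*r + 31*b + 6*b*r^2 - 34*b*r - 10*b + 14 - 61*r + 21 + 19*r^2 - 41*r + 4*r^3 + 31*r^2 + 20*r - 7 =6*b^3 + 40*b^2 + 62*b + 4*r^3 + r^2*(6*b + 50) + r*(-16*b^2 - 98*b - 82) + 28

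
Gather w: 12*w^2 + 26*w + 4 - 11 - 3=12*w^2 + 26*w - 10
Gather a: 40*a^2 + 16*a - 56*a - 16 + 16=40*a^2 - 40*a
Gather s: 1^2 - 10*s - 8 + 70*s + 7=60*s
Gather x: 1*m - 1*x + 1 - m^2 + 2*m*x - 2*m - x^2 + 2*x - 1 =-m^2 - m - x^2 + x*(2*m + 1)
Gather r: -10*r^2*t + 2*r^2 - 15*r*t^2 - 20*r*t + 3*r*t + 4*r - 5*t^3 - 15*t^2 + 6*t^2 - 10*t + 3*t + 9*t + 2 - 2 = r^2*(2 - 10*t) + r*(-15*t^2 - 17*t + 4) - 5*t^3 - 9*t^2 + 2*t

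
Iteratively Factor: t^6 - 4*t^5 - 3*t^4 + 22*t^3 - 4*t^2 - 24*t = (t)*(t^5 - 4*t^4 - 3*t^3 + 22*t^2 - 4*t - 24) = t*(t - 2)*(t^4 - 2*t^3 - 7*t^2 + 8*t + 12) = t*(t - 2)^2*(t^3 - 7*t - 6) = t*(t - 2)^2*(t + 2)*(t^2 - 2*t - 3) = t*(t - 3)*(t - 2)^2*(t + 2)*(t + 1)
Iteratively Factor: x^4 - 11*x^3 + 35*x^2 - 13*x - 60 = (x + 1)*(x^3 - 12*x^2 + 47*x - 60) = (x - 4)*(x + 1)*(x^2 - 8*x + 15) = (x - 4)*(x - 3)*(x + 1)*(x - 5)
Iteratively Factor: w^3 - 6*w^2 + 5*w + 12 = (w - 3)*(w^2 - 3*w - 4) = (w - 4)*(w - 3)*(w + 1)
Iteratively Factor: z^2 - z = (z - 1)*(z)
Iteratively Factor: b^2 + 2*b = (b + 2)*(b)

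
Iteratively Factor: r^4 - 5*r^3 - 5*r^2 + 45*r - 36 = (r - 3)*(r^3 - 2*r^2 - 11*r + 12) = (r - 4)*(r - 3)*(r^2 + 2*r - 3) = (r - 4)*(r - 3)*(r + 3)*(r - 1)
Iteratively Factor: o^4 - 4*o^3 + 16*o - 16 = (o - 2)*(o^3 - 2*o^2 - 4*o + 8) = (o - 2)^2*(o^2 - 4) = (o - 2)^3*(o + 2)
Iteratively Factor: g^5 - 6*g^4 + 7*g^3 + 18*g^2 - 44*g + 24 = (g + 2)*(g^4 - 8*g^3 + 23*g^2 - 28*g + 12) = (g - 3)*(g + 2)*(g^3 - 5*g^2 + 8*g - 4) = (g - 3)*(g - 1)*(g + 2)*(g^2 - 4*g + 4) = (g - 3)*(g - 2)*(g - 1)*(g + 2)*(g - 2)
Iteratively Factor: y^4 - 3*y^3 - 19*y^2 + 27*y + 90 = (y - 5)*(y^3 + 2*y^2 - 9*y - 18) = (y - 5)*(y + 2)*(y^2 - 9) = (y - 5)*(y + 2)*(y + 3)*(y - 3)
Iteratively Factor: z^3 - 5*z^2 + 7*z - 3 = (z - 1)*(z^2 - 4*z + 3) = (z - 1)^2*(z - 3)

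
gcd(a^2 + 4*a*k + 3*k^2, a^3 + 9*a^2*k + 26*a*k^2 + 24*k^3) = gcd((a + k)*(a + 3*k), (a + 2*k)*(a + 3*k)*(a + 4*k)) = a + 3*k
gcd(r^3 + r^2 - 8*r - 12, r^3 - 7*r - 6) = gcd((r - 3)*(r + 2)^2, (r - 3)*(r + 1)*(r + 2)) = r^2 - r - 6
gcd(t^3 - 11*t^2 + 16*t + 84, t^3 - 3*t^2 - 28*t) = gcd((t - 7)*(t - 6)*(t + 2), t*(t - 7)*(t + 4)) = t - 7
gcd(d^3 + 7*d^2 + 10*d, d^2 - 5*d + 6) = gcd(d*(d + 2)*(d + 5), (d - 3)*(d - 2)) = 1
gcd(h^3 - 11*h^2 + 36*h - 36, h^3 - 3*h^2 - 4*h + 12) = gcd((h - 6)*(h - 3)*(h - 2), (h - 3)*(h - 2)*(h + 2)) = h^2 - 5*h + 6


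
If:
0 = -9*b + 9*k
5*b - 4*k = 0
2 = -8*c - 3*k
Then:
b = 0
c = -1/4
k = 0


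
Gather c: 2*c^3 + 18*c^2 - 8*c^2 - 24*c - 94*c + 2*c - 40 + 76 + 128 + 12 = 2*c^3 + 10*c^2 - 116*c + 176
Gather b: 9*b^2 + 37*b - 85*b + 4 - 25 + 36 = 9*b^2 - 48*b + 15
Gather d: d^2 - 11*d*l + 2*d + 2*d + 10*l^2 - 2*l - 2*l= d^2 + d*(4 - 11*l) + 10*l^2 - 4*l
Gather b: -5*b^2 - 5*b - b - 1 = -5*b^2 - 6*b - 1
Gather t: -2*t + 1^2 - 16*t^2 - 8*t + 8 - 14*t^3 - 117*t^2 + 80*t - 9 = -14*t^3 - 133*t^2 + 70*t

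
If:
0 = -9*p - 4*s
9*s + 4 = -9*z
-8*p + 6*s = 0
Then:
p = 0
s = 0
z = -4/9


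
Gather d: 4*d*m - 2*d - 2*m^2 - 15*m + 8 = d*(4*m - 2) - 2*m^2 - 15*m + 8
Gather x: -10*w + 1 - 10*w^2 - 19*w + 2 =-10*w^2 - 29*w + 3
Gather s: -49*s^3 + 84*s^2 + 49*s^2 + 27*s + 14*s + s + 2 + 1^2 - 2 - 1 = -49*s^3 + 133*s^2 + 42*s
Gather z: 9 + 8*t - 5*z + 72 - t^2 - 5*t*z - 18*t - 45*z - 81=-t^2 - 10*t + z*(-5*t - 50)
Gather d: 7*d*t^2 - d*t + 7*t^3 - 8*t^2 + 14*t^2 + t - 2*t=d*(7*t^2 - t) + 7*t^3 + 6*t^2 - t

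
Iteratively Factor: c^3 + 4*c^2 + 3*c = (c + 3)*(c^2 + c) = c*(c + 3)*(c + 1)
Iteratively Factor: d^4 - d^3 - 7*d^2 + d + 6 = (d - 3)*(d^3 + 2*d^2 - d - 2) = (d - 3)*(d + 2)*(d^2 - 1) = (d - 3)*(d + 1)*(d + 2)*(d - 1)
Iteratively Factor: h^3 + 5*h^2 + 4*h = (h + 1)*(h^2 + 4*h) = h*(h + 1)*(h + 4)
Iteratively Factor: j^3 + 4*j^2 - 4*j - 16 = (j + 4)*(j^2 - 4) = (j - 2)*(j + 4)*(j + 2)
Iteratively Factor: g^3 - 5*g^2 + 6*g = (g - 3)*(g^2 - 2*g) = (g - 3)*(g - 2)*(g)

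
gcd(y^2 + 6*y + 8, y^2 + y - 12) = y + 4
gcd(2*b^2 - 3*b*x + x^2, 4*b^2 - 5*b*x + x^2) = -b + x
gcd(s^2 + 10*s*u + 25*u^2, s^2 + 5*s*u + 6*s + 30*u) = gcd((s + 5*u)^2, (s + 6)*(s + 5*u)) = s + 5*u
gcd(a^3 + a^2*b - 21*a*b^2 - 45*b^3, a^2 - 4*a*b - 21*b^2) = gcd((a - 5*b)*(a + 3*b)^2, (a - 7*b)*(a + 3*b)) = a + 3*b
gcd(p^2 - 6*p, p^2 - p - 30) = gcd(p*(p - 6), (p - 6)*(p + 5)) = p - 6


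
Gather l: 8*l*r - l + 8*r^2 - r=l*(8*r - 1) + 8*r^2 - r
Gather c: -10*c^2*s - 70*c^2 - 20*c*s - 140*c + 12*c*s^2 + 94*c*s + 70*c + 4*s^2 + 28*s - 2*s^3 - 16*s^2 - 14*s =c^2*(-10*s - 70) + c*(12*s^2 + 74*s - 70) - 2*s^3 - 12*s^2 + 14*s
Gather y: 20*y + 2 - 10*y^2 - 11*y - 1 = -10*y^2 + 9*y + 1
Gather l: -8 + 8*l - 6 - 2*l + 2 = 6*l - 12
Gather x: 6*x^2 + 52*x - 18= 6*x^2 + 52*x - 18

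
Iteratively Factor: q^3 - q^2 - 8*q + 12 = (q - 2)*(q^2 + q - 6) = (q - 2)*(q + 3)*(q - 2)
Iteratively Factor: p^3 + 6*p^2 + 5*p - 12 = (p - 1)*(p^2 + 7*p + 12) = (p - 1)*(p + 4)*(p + 3)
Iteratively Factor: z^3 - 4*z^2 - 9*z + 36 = (z - 4)*(z^2 - 9) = (z - 4)*(z + 3)*(z - 3)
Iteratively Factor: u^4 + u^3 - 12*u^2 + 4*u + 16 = (u - 2)*(u^3 + 3*u^2 - 6*u - 8) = (u - 2)*(u + 4)*(u^2 - u - 2) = (u - 2)*(u + 1)*(u + 4)*(u - 2)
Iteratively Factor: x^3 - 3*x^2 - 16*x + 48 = (x - 3)*(x^2 - 16) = (x - 4)*(x - 3)*(x + 4)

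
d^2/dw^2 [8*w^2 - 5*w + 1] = 16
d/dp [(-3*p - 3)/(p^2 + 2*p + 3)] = 3*(-p^2 - 2*p + 2*(p + 1)^2 - 3)/(p^2 + 2*p + 3)^2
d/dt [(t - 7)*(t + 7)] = 2*t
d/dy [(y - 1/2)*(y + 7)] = 2*y + 13/2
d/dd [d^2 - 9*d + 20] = 2*d - 9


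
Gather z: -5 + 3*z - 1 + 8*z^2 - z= 8*z^2 + 2*z - 6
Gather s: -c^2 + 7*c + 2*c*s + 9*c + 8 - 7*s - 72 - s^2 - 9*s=-c^2 + 16*c - s^2 + s*(2*c - 16) - 64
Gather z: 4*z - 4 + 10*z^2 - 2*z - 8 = 10*z^2 + 2*z - 12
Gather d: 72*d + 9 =72*d + 9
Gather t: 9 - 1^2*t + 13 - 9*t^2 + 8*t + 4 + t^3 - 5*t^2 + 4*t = t^3 - 14*t^2 + 11*t + 26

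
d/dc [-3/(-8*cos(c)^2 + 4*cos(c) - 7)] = 12*(4*cos(c) - 1)*sin(c)/(8*cos(c)^2 - 4*cos(c) + 7)^2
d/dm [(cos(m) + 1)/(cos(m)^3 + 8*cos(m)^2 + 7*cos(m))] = (2*cos(m) + 7)*sin(m)/((cos(m) + 7)^2*cos(m)^2)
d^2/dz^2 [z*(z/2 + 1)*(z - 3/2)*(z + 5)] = 6*z^2 + 33*z/2 - 1/2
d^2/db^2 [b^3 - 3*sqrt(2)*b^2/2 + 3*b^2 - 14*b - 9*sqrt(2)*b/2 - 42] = 6*b - 3*sqrt(2) + 6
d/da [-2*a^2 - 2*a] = -4*a - 2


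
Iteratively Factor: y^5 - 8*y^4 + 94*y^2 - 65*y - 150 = (y - 2)*(y^4 - 6*y^3 - 12*y^2 + 70*y + 75) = (y - 2)*(y + 3)*(y^3 - 9*y^2 + 15*y + 25) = (y - 2)*(y + 1)*(y + 3)*(y^2 - 10*y + 25) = (y - 5)*(y - 2)*(y + 1)*(y + 3)*(y - 5)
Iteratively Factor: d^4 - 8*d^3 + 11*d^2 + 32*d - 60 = (d + 2)*(d^3 - 10*d^2 + 31*d - 30) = (d - 5)*(d + 2)*(d^2 - 5*d + 6) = (d - 5)*(d - 2)*(d + 2)*(d - 3)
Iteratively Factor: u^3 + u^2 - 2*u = (u - 1)*(u^2 + 2*u) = u*(u - 1)*(u + 2)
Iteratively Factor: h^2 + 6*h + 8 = (h + 2)*(h + 4)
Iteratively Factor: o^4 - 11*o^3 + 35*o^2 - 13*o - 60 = (o - 4)*(o^3 - 7*o^2 + 7*o + 15) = (o - 4)*(o - 3)*(o^2 - 4*o - 5) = (o - 4)*(o - 3)*(o + 1)*(o - 5)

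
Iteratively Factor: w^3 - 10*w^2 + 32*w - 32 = (w - 4)*(w^2 - 6*w + 8) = (w - 4)*(w - 2)*(w - 4)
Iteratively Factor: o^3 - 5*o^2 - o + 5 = (o - 1)*(o^2 - 4*o - 5) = (o - 1)*(o + 1)*(o - 5)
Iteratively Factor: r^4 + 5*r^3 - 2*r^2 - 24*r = (r - 2)*(r^3 + 7*r^2 + 12*r) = r*(r - 2)*(r^2 + 7*r + 12) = r*(r - 2)*(r + 3)*(r + 4)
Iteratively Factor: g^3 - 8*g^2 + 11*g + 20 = (g - 4)*(g^2 - 4*g - 5) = (g - 5)*(g - 4)*(g + 1)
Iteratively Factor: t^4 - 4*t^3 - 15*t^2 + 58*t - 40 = (t - 5)*(t^3 + t^2 - 10*t + 8) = (t - 5)*(t - 2)*(t^2 + 3*t - 4) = (t - 5)*(t - 2)*(t - 1)*(t + 4)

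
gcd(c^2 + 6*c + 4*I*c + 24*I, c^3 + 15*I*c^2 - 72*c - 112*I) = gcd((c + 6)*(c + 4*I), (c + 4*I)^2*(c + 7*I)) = c + 4*I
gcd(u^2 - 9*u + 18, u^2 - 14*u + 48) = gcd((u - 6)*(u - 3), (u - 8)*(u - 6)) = u - 6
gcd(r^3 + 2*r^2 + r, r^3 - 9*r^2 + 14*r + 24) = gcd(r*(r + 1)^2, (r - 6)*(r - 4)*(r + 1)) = r + 1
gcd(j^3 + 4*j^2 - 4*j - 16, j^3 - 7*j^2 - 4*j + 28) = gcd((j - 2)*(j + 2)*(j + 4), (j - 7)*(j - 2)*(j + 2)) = j^2 - 4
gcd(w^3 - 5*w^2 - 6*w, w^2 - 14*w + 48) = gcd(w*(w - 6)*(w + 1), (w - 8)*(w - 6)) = w - 6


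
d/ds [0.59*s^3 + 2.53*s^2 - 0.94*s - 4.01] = 1.77*s^2 + 5.06*s - 0.94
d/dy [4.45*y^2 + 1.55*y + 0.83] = 8.9*y + 1.55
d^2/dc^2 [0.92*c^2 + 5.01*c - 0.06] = 1.84000000000000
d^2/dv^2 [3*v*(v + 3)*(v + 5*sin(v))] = -15*v^2*sin(v) - 45*v*sin(v) + 60*v*cos(v) + 18*v + 30*sin(v) + 90*cos(v) + 18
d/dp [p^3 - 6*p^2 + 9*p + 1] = 3*p^2 - 12*p + 9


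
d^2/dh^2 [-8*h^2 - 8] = -16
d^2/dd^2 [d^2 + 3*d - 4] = 2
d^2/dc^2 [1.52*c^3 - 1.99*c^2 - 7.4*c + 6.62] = 9.12*c - 3.98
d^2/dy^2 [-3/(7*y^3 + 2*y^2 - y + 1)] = 6*((21*y + 2)*(7*y^3 + 2*y^2 - y + 1) - (21*y^2 + 4*y - 1)^2)/(7*y^3 + 2*y^2 - y + 1)^3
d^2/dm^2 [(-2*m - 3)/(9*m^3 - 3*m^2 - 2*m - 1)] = 2*(-486*m^5 - 1296*m^4 + 594*m^3 - 27*m^2 - 117*m + 1)/(729*m^9 - 729*m^8 - 243*m^7 + 54*m^6 + 216*m^5 + 45*m^4 - 17*m^3 - 21*m^2 - 6*m - 1)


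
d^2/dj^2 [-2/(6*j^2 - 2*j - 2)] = 2*(-9*j^2 + 3*j + (6*j - 1)^2 + 3)/(-3*j^2 + j + 1)^3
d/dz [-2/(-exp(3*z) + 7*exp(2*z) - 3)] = (28 - 6*exp(z))*exp(2*z)/(exp(3*z) - 7*exp(2*z) + 3)^2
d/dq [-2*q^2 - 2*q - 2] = -4*q - 2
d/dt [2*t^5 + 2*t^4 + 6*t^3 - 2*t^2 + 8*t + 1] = 10*t^4 + 8*t^3 + 18*t^2 - 4*t + 8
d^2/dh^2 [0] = 0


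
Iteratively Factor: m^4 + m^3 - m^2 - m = (m)*(m^3 + m^2 - m - 1) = m*(m - 1)*(m^2 + 2*m + 1) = m*(m - 1)*(m + 1)*(m + 1)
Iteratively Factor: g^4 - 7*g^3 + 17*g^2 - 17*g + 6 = (g - 1)*(g^3 - 6*g^2 + 11*g - 6) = (g - 1)^2*(g^2 - 5*g + 6) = (g - 2)*(g - 1)^2*(g - 3)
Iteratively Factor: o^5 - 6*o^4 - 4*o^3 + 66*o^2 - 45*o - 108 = (o - 4)*(o^4 - 2*o^3 - 12*o^2 + 18*o + 27) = (o - 4)*(o - 3)*(o^3 + o^2 - 9*o - 9) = (o - 4)*(o - 3)*(o + 3)*(o^2 - 2*o - 3) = (o - 4)*(o - 3)*(o + 1)*(o + 3)*(o - 3)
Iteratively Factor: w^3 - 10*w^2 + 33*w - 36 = (w - 3)*(w^2 - 7*w + 12) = (w - 3)^2*(w - 4)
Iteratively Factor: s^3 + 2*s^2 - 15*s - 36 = (s - 4)*(s^2 + 6*s + 9) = (s - 4)*(s + 3)*(s + 3)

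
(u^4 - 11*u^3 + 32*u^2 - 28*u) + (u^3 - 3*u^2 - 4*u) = u^4 - 10*u^3 + 29*u^2 - 32*u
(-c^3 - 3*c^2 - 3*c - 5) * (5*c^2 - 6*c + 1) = -5*c^5 - 9*c^4 + 2*c^3 - 10*c^2 + 27*c - 5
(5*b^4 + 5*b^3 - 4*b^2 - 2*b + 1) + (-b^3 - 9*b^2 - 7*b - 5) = 5*b^4 + 4*b^3 - 13*b^2 - 9*b - 4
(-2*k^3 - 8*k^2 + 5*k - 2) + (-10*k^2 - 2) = -2*k^3 - 18*k^2 + 5*k - 4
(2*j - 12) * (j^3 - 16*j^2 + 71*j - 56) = 2*j^4 - 44*j^3 + 334*j^2 - 964*j + 672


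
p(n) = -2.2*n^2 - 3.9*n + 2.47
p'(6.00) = -30.30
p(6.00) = -100.13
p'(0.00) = -3.90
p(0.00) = 2.47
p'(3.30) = -18.42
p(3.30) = -34.36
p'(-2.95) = 9.08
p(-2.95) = -5.17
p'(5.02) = -25.99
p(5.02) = -72.55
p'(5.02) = -25.99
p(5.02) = -72.55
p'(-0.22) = -2.93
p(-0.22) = 3.22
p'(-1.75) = 3.80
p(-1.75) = 2.56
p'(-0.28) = -2.67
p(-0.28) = 3.39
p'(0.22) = -4.87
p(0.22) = 1.51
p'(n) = -4.4*n - 3.9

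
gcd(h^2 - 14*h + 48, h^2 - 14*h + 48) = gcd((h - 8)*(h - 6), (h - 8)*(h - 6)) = h^2 - 14*h + 48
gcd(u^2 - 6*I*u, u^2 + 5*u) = u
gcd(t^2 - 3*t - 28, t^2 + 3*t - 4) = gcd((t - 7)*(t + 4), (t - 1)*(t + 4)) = t + 4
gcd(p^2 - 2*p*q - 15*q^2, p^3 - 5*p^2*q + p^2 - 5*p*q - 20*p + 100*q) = p - 5*q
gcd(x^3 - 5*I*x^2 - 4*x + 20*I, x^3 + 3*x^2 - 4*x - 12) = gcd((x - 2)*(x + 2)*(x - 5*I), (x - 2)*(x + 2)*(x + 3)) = x^2 - 4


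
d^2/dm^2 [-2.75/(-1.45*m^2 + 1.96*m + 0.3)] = (11.56375*m^2 - 15.631*m - 2.75*(2.9*m - 1.96)*(5.8*m - 3.92) - 2.3925)/(-1.45*m^2 + 1.96*m + 0.3)^3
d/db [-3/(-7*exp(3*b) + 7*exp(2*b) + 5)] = (42 - 63*exp(b))*exp(2*b)/(-7*exp(3*b) + 7*exp(2*b) + 5)^2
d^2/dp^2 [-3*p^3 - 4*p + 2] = -18*p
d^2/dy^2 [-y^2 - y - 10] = -2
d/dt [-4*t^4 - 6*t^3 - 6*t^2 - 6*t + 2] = -16*t^3 - 18*t^2 - 12*t - 6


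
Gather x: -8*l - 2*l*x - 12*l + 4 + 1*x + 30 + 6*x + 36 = -20*l + x*(7 - 2*l) + 70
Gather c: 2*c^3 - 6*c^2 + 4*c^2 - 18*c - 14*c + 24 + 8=2*c^3 - 2*c^2 - 32*c + 32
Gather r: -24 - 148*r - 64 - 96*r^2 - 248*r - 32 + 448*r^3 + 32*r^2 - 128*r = 448*r^3 - 64*r^2 - 524*r - 120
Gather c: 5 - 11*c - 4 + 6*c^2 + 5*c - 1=6*c^2 - 6*c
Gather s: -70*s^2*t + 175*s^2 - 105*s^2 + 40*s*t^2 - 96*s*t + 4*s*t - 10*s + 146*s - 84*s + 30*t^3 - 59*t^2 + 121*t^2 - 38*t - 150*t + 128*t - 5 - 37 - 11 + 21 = s^2*(70 - 70*t) + s*(40*t^2 - 92*t + 52) + 30*t^3 + 62*t^2 - 60*t - 32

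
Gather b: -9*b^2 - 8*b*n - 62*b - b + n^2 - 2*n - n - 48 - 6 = -9*b^2 + b*(-8*n - 63) + n^2 - 3*n - 54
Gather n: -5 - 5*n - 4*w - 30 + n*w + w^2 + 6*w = n*(w - 5) + w^2 + 2*w - 35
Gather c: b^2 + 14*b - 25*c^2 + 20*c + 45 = b^2 + 14*b - 25*c^2 + 20*c + 45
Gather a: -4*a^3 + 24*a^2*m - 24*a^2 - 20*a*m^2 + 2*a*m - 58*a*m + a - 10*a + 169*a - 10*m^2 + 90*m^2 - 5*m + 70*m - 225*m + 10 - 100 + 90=-4*a^3 + a^2*(24*m - 24) + a*(-20*m^2 - 56*m + 160) + 80*m^2 - 160*m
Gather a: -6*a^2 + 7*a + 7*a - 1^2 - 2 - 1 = -6*a^2 + 14*a - 4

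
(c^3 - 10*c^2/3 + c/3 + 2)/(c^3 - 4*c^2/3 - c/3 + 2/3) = (c - 3)/(c - 1)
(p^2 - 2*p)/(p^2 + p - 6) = p/(p + 3)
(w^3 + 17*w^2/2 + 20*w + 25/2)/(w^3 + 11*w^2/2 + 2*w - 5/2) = (2*w + 5)/(2*w - 1)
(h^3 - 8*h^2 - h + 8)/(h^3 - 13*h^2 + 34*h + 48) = (h - 1)/(h - 6)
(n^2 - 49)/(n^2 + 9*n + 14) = (n - 7)/(n + 2)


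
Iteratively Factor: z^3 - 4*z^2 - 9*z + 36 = (z + 3)*(z^2 - 7*z + 12) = (z - 3)*(z + 3)*(z - 4)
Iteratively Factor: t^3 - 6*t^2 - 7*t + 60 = (t - 4)*(t^2 - 2*t - 15) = (t - 4)*(t + 3)*(t - 5)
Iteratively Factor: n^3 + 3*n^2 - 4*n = (n)*(n^2 + 3*n - 4) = n*(n + 4)*(n - 1)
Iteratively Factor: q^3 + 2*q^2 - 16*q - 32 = (q - 4)*(q^2 + 6*q + 8) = (q - 4)*(q + 4)*(q + 2)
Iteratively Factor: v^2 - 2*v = (v - 2)*(v)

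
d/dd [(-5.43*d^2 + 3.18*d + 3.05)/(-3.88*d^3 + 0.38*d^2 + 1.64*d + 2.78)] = (-21.0684*d^4 + 24.6768*d^3 + 25.3884*d^2 - 32.5088*d + 3.8384)/(15.0544*d^6 - 2.9488*d^5 - 12.582*d^4 - 20.3264*d^3 + 4.8024*d^2 + 9.1184*d + 7.7284)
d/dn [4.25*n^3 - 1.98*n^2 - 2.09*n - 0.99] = 12.75*n^2 - 3.96*n - 2.09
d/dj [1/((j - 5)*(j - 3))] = 2*(4 - j)/(j^4 - 16*j^3 + 94*j^2 - 240*j + 225)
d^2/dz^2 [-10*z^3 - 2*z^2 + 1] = -60*z - 4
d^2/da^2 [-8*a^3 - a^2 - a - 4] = -48*a - 2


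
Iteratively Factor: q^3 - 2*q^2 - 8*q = (q)*(q^2 - 2*q - 8) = q*(q + 2)*(q - 4)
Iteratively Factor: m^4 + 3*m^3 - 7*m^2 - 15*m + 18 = (m + 3)*(m^3 - 7*m + 6) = (m + 3)^2*(m^2 - 3*m + 2) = (m - 2)*(m + 3)^2*(m - 1)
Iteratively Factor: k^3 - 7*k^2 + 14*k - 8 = (k - 4)*(k^2 - 3*k + 2) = (k - 4)*(k - 1)*(k - 2)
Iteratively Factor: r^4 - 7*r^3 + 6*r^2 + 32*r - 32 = (r - 1)*(r^3 - 6*r^2 + 32) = (r - 4)*(r - 1)*(r^2 - 2*r - 8) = (r - 4)*(r - 1)*(r + 2)*(r - 4)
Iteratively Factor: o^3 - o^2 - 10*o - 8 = (o + 1)*(o^2 - 2*o - 8) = (o - 4)*(o + 1)*(o + 2)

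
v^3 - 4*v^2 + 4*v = v*(v - 2)^2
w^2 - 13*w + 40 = (w - 8)*(w - 5)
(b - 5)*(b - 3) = b^2 - 8*b + 15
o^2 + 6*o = o*(o + 6)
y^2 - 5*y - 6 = (y - 6)*(y + 1)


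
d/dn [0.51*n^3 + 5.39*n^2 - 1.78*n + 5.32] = 1.53*n^2 + 10.78*n - 1.78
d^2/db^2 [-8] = 0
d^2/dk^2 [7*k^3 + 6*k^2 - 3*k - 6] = 42*k + 12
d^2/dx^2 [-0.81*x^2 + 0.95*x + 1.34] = -1.62000000000000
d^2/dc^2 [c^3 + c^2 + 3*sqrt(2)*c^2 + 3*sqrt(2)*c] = 6*c + 2 + 6*sqrt(2)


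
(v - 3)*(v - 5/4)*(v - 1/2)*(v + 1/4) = v^4 - 9*v^3/2 + 75*v^2/16 - 13*v/32 - 15/32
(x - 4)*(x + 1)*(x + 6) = x^3 + 3*x^2 - 22*x - 24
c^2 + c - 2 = (c - 1)*(c + 2)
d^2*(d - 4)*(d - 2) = d^4 - 6*d^3 + 8*d^2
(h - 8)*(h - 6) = h^2 - 14*h + 48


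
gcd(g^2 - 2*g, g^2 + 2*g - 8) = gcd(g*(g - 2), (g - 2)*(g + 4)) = g - 2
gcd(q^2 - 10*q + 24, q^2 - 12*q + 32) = q - 4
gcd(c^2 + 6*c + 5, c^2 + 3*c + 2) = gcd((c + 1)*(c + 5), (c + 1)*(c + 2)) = c + 1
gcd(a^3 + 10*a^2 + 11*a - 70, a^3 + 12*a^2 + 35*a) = a^2 + 12*a + 35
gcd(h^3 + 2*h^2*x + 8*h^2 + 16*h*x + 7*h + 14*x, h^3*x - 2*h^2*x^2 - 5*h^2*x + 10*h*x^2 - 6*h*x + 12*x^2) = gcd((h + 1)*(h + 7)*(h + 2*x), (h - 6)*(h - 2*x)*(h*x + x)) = h + 1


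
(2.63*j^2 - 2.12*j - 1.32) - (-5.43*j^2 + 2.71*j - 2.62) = 8.06*j^2 - 4.83*j + 1.3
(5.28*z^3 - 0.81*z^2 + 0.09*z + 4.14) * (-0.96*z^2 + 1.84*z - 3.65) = -5.0688*z^5 + 10.4928*z^4 - 20.8488*z^3 - 0.8523*z^2 + 7.2891*z - 15.111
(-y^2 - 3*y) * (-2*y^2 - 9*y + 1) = 2*y^4 + 15*y^3 + 26*y^2 - 3*y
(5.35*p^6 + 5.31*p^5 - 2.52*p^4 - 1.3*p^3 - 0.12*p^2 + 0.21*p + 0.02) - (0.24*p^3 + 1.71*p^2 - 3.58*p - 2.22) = 5.35*p^6 + 5.31*p^5 - 2.52*p^4 - 1.54*p^3 - 1.83*p^2 + 3.79*p + 2.24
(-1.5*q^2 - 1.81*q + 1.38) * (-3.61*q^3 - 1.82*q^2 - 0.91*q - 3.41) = 5.415*q^5 + 9.2641*q^4 - 0.3226*q^3 + 4.2505*q^2 + 4.9163*q - 4.7058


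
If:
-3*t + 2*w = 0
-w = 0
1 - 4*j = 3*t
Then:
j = 1/4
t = 0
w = 0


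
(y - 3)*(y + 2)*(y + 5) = y^3 + 4*y^2 - 11*y - 30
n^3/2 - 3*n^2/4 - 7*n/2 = n*(n/2 + 1)*(n - 7/2)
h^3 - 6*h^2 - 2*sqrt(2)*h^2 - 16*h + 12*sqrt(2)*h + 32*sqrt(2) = (h - 8)*(h + 2)*(h - 2*sqrt(2))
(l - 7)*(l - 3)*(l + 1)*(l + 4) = l^4 - 5*l^3 - 25*l^2 + 65*l + 84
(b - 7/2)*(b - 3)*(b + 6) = b^3 - b^2/2 - 57*b/2 + 63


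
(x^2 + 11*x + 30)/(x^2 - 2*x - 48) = (x + 5)/(x - 8)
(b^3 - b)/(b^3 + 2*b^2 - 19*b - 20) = b*(b - 1)/(b^2 + b - 20)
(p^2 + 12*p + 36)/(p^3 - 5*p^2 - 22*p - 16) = (p^2 + 12*p + 36)/(p^3 - 5*p^2 - 22*p - 16)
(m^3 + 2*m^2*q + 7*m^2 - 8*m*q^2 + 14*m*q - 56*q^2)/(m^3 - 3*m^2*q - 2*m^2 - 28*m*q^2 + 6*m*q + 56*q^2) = (-m^2 + 2*m*q - 7*m + 14*q)/(-m^2 + 7*m*q + 2*m - 14*q)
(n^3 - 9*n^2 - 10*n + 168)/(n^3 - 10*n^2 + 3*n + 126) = (n + 4)/(n + 3)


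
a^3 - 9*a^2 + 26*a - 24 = (a - 4)*(a - 3)*(a - 2)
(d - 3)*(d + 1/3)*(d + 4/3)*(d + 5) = d^4 + 11*d^3/3 - 101*d^2/9 - 217*d/9 - 20/3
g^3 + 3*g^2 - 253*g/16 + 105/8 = (g - 7/4)*(g - 5/4)*(g + 6)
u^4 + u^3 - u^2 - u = u*(u - 1)*(u + 1)^2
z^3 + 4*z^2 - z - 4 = (z - 1)*(z + 1)*(z + 4)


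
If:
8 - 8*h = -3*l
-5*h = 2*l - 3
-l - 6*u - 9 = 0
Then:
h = 25/31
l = -16/31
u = -263/186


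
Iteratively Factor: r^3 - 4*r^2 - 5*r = (r + 1)*(r^2 - 5*r) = (r - 5)*(r + 1)*(r)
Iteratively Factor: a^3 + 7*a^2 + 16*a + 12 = (a + 2)*(a^2 + 5*a + 6) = (a + 2)*(a + 3)*(a + 2)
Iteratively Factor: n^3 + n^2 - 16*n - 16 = (n + 4)*(n^2 - 3*n - 4) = (n - 4)*(n + 4)*(n + 1)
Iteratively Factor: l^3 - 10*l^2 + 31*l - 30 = (l - 5)*(l^2 - 5*l + 6) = (l - 5)*(l - 3)*(l - 2)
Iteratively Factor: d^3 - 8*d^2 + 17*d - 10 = (d - 1)*(d^2 - 7*d + 10) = (d - 5)*(d - 1)*(d - 2)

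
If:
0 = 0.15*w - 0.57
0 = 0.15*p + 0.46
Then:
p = -3.07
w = 3.80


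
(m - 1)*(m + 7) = m^2 + 6*m - 7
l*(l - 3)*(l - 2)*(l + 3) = l^4 - 2*l^3 - 9*l^2 + 18*l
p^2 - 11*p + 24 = (p - 8)*(p - 3)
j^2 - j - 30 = (j - 6)*(j + 5)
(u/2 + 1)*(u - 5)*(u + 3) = u^3/2 - 19*u/2 - 15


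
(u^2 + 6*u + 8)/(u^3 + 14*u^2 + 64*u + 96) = (u + 2)/(u^2 + 10*u + 24)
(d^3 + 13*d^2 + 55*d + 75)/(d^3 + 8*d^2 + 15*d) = (d + 5)/d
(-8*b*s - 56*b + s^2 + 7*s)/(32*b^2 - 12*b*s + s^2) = (s + 7)/(-4*b + s)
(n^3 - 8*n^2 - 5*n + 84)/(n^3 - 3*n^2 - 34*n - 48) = (n^2 - 11*n + 28)/(n^2 - 6*n - 16)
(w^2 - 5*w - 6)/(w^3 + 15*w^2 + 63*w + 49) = (w - 6)/(w^2 + 14*w + 49)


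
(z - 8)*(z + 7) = z^2 - z - 56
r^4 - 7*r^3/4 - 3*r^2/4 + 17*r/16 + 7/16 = (r - 7/4)*(r - 1)*(r + 1/2)^2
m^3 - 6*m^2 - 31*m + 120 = (m - 8)*(m - 3)*(m + 5)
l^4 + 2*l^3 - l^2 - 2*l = l*(l - 1)*(l + 1)*(l + 2)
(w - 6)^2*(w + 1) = w^3 - 11*w^2 + 24*w + 36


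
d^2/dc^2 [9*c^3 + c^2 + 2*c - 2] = 54*c + 2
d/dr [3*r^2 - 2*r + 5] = 6*r - 2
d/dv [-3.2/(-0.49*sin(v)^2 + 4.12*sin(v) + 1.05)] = (13.184 - 3.136*sin(v))*cos(v)/(-0.49*sin(v)^2 + 4.12*sin(v) + 1.05)^2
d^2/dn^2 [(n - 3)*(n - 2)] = 2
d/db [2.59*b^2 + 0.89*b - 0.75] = 5.18*b + 0.89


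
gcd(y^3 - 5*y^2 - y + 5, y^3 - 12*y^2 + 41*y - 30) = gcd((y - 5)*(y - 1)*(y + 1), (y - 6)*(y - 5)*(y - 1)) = y^2 - 6*y + 5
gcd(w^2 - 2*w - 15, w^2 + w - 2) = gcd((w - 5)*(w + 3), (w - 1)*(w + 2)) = 1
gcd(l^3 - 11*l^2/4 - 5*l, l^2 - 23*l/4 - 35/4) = l + 5/4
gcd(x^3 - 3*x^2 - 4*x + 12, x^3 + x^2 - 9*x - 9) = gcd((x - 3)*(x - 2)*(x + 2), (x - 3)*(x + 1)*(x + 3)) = x - 3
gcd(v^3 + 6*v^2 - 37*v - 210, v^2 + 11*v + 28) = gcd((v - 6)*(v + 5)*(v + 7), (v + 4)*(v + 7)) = v + 7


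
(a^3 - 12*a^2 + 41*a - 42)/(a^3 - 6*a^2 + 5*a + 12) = (a^2 - 9*a + 14)/(a^2 - 3*a - 4)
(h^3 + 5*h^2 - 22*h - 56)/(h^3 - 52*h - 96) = (h^2 + 3*h - 28)/(h^2 - 2*h - 48)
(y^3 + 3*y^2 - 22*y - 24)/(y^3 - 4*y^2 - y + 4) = (y + 6)/(y - 1)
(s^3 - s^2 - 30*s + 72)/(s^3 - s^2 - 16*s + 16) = (s^2 + 3*s - 18)/(s^2 + 3*s - 4)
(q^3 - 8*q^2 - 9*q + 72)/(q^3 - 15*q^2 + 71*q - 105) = (q^2 - 5*q - 24)/(q^2 - 12*q + 35)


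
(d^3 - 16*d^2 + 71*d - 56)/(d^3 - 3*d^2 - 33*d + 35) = (d - 8)/(d + 5)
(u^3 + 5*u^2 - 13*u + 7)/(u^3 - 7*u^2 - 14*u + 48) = (u^3 + 5*u^2 - 13*u + 7)/(u^3 - 7*u^2 - 14*u + 48)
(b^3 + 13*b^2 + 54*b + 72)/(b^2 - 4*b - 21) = (b^2 + 10*b + 24)/(b - 7)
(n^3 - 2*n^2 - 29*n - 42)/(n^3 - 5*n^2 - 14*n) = (n + 3)/n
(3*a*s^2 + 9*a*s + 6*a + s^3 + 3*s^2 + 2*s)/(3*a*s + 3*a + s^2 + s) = s + 2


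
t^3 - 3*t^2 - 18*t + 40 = (t - 5)*(t - 2)*(t + 4)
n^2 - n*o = n*(n - o)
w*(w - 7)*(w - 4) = w^3 - 11*w^2 + 28*w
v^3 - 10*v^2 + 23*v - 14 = (v - 7)*(v - 2)*(v - 1)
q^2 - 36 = (q - 6)*(q + 6)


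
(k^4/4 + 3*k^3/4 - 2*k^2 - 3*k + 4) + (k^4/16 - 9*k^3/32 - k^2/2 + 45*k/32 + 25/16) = 5*k^4/16 + 15*k^3/32 - 5*k^2/2 - 51*k/32 + 89/16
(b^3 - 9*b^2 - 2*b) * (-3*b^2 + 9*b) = -3*b^5 + 36*b^4 - 75*b^3 - 18*b^2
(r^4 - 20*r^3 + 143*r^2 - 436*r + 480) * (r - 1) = r^5 - 21*r^4 + 163*r^3 - 579*r^2 + 916*r - 480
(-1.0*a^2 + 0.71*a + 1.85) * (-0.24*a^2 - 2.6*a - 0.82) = 0.24*a^4 + 2.4296*a^3 - 1.47*a^2 - 5.3922*a - 1.517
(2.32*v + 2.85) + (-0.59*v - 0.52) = 1.73*v + 2.33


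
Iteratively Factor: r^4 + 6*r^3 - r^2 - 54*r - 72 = (r + 4)*(r^3 + 2*r^2 - 9*r - 18) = (r + 2)*(r + 4)*(r^2 - 9) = (r - 3)*(r + 2)*(r + 4)*(r + 3)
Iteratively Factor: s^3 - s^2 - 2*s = (s)*(s^2 - s - 2) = s*(s - 2)*(s + 1)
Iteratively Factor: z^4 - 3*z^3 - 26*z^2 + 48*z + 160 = (z + 4)*(z^3 - 7*z^2 + 2*z + 40) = (z + 2)*(z + 4)*(z^2 - 9*z + 20) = (z - 5)*(z + 2)*(z + 4)*(z - 4)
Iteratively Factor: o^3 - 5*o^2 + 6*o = (o)*(o^2 - 5*o + 6) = o*(o - 2)*(o - 3)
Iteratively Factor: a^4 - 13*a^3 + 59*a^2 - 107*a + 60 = (a - 4)*(a^3 - 9*a^2 + 23*a - 15) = (a - 4)*(a - 3)*(a^2 - 6*a + 5) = (a - 4)*(a - 3)*(a - 1)*(a - 5)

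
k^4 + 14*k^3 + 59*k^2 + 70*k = k*(k + 2)*(k + 5)*(k + 7)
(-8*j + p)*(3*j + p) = -24*j^2 - 5*j*p + p^2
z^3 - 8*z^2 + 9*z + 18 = (z - 6)*(z - 3)*(z + 1)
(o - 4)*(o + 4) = o^2 - 16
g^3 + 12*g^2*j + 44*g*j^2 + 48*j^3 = (g + 2*j)*(g + 4*j)*(g + 6*j)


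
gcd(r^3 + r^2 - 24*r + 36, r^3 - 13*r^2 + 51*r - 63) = r - 3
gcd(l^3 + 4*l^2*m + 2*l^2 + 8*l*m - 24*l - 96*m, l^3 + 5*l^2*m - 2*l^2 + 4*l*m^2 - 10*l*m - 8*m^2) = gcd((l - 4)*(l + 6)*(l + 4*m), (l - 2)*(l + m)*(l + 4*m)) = l + 4*m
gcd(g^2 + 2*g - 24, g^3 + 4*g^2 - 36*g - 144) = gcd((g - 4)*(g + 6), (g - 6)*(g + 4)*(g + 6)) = g + 6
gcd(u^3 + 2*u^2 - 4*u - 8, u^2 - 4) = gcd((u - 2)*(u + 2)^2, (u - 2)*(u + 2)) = u^2 - 4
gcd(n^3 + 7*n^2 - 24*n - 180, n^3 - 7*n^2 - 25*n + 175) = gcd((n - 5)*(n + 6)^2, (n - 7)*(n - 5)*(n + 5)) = n - 5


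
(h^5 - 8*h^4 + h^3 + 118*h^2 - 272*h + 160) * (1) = h^5 - 8*h^4 + h^3 + 118*h^2 - 272*h + 160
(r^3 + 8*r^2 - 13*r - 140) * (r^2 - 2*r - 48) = r^5 + 6*r^4 - 77*r^3 - 498*r^2 + 904*r + 6720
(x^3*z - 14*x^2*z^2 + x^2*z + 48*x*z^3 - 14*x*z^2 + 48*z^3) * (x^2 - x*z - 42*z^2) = x^5*z - 15*x^4*z^2 + x^4*z + 20*x^3*z^3 - 15*x^3*z^2 + 540*x^2*z^4 + 20*x^2*z^3 - 2016*x*z^5 + 540*x*z^4 - 2016*z^5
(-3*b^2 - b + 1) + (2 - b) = -3*b^2 - 2*b + 3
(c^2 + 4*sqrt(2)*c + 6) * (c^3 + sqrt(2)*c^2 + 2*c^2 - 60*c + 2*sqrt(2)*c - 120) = c^5 + 2*c^4 + 5*sqrt(2)*c^4 - 46*c^3 + 10*sqrt(2)*c^3 - 234*sqrt(2)*c^2 - 92*c^2 - 468*sqrt(2)*c - 360*c - 720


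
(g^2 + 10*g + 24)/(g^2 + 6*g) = (g + 4)/g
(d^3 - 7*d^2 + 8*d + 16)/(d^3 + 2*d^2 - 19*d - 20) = (d - 4)/(d + 5)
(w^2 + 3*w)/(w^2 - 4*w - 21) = w/(w - 7)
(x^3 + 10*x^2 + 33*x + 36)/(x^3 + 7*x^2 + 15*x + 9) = (x + 4)/(x + 1)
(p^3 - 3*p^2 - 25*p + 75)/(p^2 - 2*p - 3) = (p^2 - 25)/(p + 1)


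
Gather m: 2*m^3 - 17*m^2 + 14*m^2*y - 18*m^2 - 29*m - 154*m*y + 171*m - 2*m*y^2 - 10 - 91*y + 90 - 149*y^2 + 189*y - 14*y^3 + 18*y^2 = 2*m^3 + m^2*(14*y - 35) + m*(-2*y^2 - 154*y + 142) - 14*y^3 - 131*y^2 + 98*y + 80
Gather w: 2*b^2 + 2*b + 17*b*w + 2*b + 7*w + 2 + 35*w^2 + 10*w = 2*b^2 + 4*b + 35*w^2 + w*(17*b + 17) + 2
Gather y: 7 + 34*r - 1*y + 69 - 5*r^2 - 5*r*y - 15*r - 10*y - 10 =-5*r^2 + 19*r + y*(-5*r - 11) + 66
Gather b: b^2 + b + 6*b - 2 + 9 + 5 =b^2 + 7*b + 12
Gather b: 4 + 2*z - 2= 2*z + 2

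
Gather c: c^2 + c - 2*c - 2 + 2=c^2 - c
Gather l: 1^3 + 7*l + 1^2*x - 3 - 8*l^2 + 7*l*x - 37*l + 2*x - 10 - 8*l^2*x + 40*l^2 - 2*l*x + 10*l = l^2*(32 - 8*x) + l*(5*x - 20) + 3*x - 12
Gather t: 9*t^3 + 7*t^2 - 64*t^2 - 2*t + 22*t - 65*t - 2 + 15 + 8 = 9*t^3 - 57*t^2 - 45*t + 21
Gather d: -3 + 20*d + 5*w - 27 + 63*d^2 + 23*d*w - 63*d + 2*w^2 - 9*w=63*d^2 + d*(23*w - 43) + 2*w^2 - 4*w - 30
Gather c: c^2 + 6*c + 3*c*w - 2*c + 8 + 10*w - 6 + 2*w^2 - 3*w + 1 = c^2 + c*(3*w + 4) + 2*w^2 + 7*w + 3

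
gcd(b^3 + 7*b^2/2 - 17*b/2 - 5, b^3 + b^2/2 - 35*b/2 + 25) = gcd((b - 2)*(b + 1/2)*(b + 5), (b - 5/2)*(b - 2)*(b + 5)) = b^2 + 3*b - 10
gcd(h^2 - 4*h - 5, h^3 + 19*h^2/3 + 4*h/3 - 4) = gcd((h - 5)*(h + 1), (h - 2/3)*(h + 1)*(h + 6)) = h + 1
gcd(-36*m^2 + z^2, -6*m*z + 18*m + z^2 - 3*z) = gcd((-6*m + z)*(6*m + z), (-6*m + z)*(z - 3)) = -6*m + z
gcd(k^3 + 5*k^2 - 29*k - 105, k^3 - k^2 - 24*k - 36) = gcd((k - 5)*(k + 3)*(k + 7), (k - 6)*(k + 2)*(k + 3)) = k + 3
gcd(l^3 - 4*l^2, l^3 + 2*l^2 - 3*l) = l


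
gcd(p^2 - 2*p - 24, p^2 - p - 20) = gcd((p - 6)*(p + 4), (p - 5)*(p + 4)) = p + 4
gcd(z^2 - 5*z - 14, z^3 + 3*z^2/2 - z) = z + 2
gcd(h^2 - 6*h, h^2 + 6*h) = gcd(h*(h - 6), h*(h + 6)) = h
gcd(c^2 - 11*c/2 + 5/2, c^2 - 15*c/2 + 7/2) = c - 1/2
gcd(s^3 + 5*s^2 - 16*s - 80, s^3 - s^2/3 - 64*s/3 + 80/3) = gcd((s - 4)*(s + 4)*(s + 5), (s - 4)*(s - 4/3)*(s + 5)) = s^2 + s - 20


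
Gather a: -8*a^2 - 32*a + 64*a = -8*a^2 + 32*a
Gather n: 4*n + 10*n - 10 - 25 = 14*n - 35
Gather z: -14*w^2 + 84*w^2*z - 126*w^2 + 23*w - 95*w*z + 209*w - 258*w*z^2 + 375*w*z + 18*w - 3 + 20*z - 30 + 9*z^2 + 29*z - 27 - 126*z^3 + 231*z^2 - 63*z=-140*w^2 + 250*w - 126*z^3 + z^2*(240 - 258*w) + z*(84*w^2 + 280*w - 14) - 60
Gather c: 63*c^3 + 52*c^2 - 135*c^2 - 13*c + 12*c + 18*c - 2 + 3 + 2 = 63*c^3 - 83*c^2 + 17*c + 3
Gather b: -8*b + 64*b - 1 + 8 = 56*b + 7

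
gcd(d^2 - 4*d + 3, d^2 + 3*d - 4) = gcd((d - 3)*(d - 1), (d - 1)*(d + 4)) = d - 1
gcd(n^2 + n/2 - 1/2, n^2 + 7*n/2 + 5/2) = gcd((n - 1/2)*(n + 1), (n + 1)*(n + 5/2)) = n + 1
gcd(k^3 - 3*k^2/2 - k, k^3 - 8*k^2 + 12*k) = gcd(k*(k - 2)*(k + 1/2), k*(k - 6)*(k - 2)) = k^2 - 2*k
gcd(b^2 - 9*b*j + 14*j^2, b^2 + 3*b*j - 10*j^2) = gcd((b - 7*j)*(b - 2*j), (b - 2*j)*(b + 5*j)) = b - 2*j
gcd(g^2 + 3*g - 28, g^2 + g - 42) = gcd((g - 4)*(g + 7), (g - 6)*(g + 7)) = g + 7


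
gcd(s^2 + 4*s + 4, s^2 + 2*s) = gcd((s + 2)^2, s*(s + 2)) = s + 2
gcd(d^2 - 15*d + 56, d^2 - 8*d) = d - 8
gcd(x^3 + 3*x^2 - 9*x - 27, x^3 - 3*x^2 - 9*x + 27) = x^2 - 9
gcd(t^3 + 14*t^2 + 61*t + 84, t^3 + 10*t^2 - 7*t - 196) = t + 7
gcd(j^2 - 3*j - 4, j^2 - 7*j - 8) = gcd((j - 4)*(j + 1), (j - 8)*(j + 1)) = j + 1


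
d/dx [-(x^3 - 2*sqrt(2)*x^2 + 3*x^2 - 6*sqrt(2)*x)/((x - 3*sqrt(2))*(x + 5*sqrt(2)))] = (-x^4 - 4*sqrt(2)*x^3 - 12*sqrt(2)*x^2 + 98*x^2 - 120*sqrt(2)*x + 180*x - 180*sqrt(2))/(x^4 + 4*sqrt(2)*x^3 - 52*x^2 - 120*sqrt(2)*x + 900)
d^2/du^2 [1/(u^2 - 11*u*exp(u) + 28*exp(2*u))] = ((u^2 - 11*u*exp(u) + 28*exp(2*u))*(11*u*exp(u) - 112*exp(2*u) + 22*exp(u) - 2) + 2*(11*u*exp(u) - 2*u - 56*exp(2*u) + 11*exp(u))^2)/(u^2 - 11*u*exp(u) + 28*exp(2*u))^3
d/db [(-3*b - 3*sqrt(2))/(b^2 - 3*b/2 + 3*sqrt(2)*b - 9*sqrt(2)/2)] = 6*(-2*b^2 - 6*sqrt(2)*b + 3*b + (b + sqrt(2))*(4*b - 3 + 6*sqrt(2)) + 9*sqrt(2))/(2*b^2 - 3*b + 6*sqrt(2)*b - 9*sqrt(2))^2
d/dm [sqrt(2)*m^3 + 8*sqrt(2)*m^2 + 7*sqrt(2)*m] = sqrt(2)*(3*m^2 + 16*m + 7)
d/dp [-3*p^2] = -6*p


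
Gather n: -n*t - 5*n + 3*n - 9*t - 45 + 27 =n*(-t - 2) - 9*t - 18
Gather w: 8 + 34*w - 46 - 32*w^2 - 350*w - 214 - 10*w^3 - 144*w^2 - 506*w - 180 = -10*w^3 - 176*w^2 - 822*w - 432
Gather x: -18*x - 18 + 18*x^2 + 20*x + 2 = 18*x^2 + 2*x - 16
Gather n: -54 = -54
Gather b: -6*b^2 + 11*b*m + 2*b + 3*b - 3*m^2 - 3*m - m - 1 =-6*b^2 + b*(11*m + 5) - 3*m^2 - 4*m - 1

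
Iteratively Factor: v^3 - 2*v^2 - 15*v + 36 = (v - 3)*(v^2 + v - 12) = (v - 3)^2*(v + 4)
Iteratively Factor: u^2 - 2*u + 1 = (u - 1)*(u - 1)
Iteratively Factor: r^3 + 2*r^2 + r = (r + 1)*(r^2 + r) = (r + 1)^2*(r)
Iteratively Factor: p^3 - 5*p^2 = (p)*(p^2 - 5*p) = p*(p - 5)*(p)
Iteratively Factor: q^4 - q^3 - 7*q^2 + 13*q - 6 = (q + 3)*(q^3 - 4*q^2 + 5*q - 2) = (q - 1)*(q + 3)*(q^2 - 3*q + 2) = (q - 2)*(q - 1)*(q + 3)*(q - 1)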